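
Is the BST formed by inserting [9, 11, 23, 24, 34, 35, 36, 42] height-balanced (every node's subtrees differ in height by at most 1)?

Tree (level-order array): [9, None, 11, None, 23, None, 24, None, 34, None, 35, None, 36, None, 42]
Definition: a tree is height-balanced if, at every node, |h(left) - h(right)| <= 1 (empty subtree has height -1).
Bottom-up per-node check:
  node 42: h_left=-1, h_right=-1, diff=0 [OK], height=0
  node 36: h_left=-1, h_right=0, diff=1 [OK], height=1
  node 35: h_left=-1, h_right=1, diff=2 [FAIL (|-1-1|=2 > 1)], height=2
  node 34: h_left=-1, h_right=2, diff=3 [FAIL (|-1-2|=3 > 1)], height=3
  node 24: h_left=-1, h_right=3, diff=4 [FAIL (|-1-3|=4 > 1)], height=4
  node 23: h_left=-1, h_right=4, diff=5 [FAIL (|-1-4|=5 > 1)], height=5
  node 11: h_left=-1, h_right=5, diff=6 [FAIL (|-1-5|=6 > 1)], height=6
  node 9: h_left=-1, h_right=6, diff=7 [FAIL (|-1-6|=7 > 1)], height=7
Node 35 violates the condition: |-1 - 1| = 2 > 1.
Result: Not balanced


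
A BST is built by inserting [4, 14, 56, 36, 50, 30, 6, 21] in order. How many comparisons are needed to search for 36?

Search path for 36: 4 -> 14 -> 56 -> 36
Found: True
Comparisons: 4


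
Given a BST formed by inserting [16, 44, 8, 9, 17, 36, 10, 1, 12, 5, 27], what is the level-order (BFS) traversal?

Tree insertion order: [16, 44, 8, 9, 17, 36, 10, 1, 12, 5, 27]
Tree (level-order array): [16, 8, 44, 1, 9, 17, None, None, 5, None, 10, None, 36, None, None, None, 12, 27]
BFS from the root, enqueuing left then right child of each popped node:
  queue [16] -> pop 16, enqueue [8, 44], visited so far: [16]
  queue [8, 44] -> pop 8, enqueue [1, 9], visited so far: [16, 8]
  queue [44, 1, 9] -> pop 44, enqueue [17], visited so far: [16, 8, 44]
  queue [1, 9, 17] -> pop 1, enqueue [5], visited so far: [16, 8, 44, 1]
  queue [9, 17, 5] -> pop 9, enqueue [10], visited so far: [16, 8, 44, 1, 9]
  queue [17, 5, 10] -> pop 17, enqueue [36], visited so far: [16, 8, 44, 1, 9, 17]
  queue [5, 10, 36] -> pop 5, enqueue [none], visited so far: [16, 8, 44, 1, 9, 17, 5]
  queue [10, 36] -> pop 10, enqueue [12], visited so far: [16, 8, 44, 1, 9, 17, 5, 10]
  queue [36, 12] -> pop 36, enqueue [27], visited so far: [16, 8, 44, 1, 9, 17, 5, 10, 36]
  queue [12, 27] -> pop 12, enqueue [none], visited so far: [16, 8, 44, 1, 9, 17, 5, 10, 36, 12]
  queue [27] -> pop 27, enqueue [none], visited so far: [16, 8, 44, 1, 9, 17, 5, 10, 36, 12, 27]
Result: [16, 8, 44, 1, 9, 17, 5, 10, 36, 12, 27]


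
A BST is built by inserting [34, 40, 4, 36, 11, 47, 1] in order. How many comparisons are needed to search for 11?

Search path for 11: 34 -> 4 -> 11
Found: True
Comparisons: 3


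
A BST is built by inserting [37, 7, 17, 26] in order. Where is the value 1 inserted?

Starting tree (level order): [37, 7, None, None, 17, None, 26]
Insertion path: 37 -> 7
Result: insert 1 as left child of 7
Final tree (level order): [37, 7, None, 1, 17, None, None, None, 26]


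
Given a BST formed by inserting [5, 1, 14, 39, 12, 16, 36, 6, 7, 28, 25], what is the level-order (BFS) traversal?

Tree insertion order: [5, 1, 14, 39, 12, 16, 36, 6, 7, 28, 25]
Tree (level-order array): [5, 1, 14, None, None, 12, 39, 6, None, 16, None, None, 7, None, 36, None, None, 28, None, 25]
BFS from the root, enqueuing left then right child of each popped node:
  queue [5] -> pop 5, enqueue [1, 14], visited so far: [5]
  queue [1, 14] -> pop 1, enqueue [none], visited so far: [5, 1]
  queue [14] -> pop 14, enqueue [12, 39], visited so far: [5, 1, 14]
  queue [12, 39] -> pop 12, enqueue [6], visited so far: [5, 1, 14, 12]
  queue [39, 6] -> pop 39, enqueue [16], visited so far: [5, 1, 14, 12, 39]
  queue [6, 16] -> pop 6, enqueue [7], visited so far: [5, 1, 14, 12, 39, 6]
  queue [16, 7] -> pop 16, enqueue [36], visited so far: [5, 1, 14, 12, 39, 6, 16]
  queue [7, 36] -> pop 7, enqueue [none], visited so far: [5, 1, 14, 12, 39, 6, 16, 7]
  queue [36] -> pop 36, enqueue [28], visited so far: [5, 1, 14, 12, 39, 6, 16, 7, 36]
  queue [28] -> pop 28, enqueue [25], visited so far: [5, 1, 14, 12, 39, 6, 16, 7, 36, 28]
  queue [25] -> pop 25, enqueue [none], visited so far: [5, 1, 14, 12, 39, 6, 16, 7, 36, 28, 25]
Result: [5, 1, 14, 12, 39, 6, 16, 7, 36, 28, 25]


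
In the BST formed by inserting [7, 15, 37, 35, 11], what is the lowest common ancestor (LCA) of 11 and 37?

Tree insertion order: [7, 15, 37, 35, 11]
Tree (level-order array): [7, None, 15, 11, 37, None, None, 35]
In a BST, the LCA of p=11, q=37 is the first node v on the
root-to-leaf path with p <= v <= q (go left if both < v, right if both > v).
Walk from root:
  at 7: both 11 and 37 > 7, go right
  at 15: 11 <= 15 <= 37, this is the LCA
LCA = 15


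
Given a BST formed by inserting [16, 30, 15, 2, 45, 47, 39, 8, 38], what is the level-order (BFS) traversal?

Tree insertion order: [16, 30, 15, 2, 45, 47, 39, 8, 38]
Tree (level-order array): [16, 15, 30, 2, None, None, 45, None, 8, 39, 47, None, None, 38]
BFS from the root, enqueuing left then right child of each popped node:
  queue [16] -> pop 16, enqueue [15, 30], visited so far: [16]
  queue [15, 30] -> pop 15, enqueue [2], visited so far: [16, 15]
  queue [30, 2] -> pop 30, enqueue [45], visited so far: [16, 15, 30]
  queue [2, 45] -> pop 2, enqueue [8], visited so far: [16, 15, 30, 2]
  queue [45, 8] -> pop 45, enqueue [39, 47], visited so far: [16, 15, 30, 2, 45]
  queue [8, 39, 47] -> pop 8, enqueue [none], visited so far: [16, 15, 30, 2, 45, 8]
  queue [39, 47] -> pop 39, enqueue [38], visited so far: [16, 15, 30, 2, 45, 8, 39]
  queue [47, 38] -> pop 47, enqueue [none], visited so far: [16, 15, 30, 2, 45, 8, 39, 47]
  queue [38] -> pop 38, enqueue [none], visited so far: [16, 15, 30, 2, 45, 8, 39, 47, 38]
Result: [16, 15, 30, 2, 45, 8, 39, 47, 38]


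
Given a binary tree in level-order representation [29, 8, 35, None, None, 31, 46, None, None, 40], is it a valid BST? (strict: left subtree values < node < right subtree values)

Level-order array: [29, 8, 35, None, None, 31, 46, None, None, 40]
Validate using subtree bounds (lo, hi): at each node, require lo < value < hi,
then recurse left with hi=value and right with lo=value.
Preorder trace (stopping at first violation):
  at node 29 with bounds (-inf, +inf): OK
  at node 8 with bounds (-inf, 29): OK
  at node 35 with bounds (29, +inf): OK
  at node 31 with bounds (29, 35): OK
  at node 46 with bounds (35, +inf): OK
  at node 40 with bounds (35, 46): OK
No violation found at any node.
Result: Valid BST


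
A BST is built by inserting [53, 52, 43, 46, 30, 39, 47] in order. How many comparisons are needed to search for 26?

Search path for 26: 53 -> 52 -> 43 -> 30
Found: False
Comparisons: 4


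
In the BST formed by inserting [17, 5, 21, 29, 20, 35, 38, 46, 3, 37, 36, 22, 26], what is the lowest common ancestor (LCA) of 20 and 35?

Tree insertion order: [17, 5, 21, 29, 20, 35, 38, 46, 3, 37, 36, 22, 26]
Tree (level-order array): [17, 5, 21, 3, None, 20, 29, None, None, None, None, 22, 35, None, 26, None, 38, None, None, 37, 46, 36]
In a BST, the LCA of p=20, q=35 is the first node v on the
root-to-leaf path with p <= v <= q (go left if both < v, right if both > v).
Walk from root:
  at 17: both 20 and 35 > 17, go right
  at 21: 20 <= 21 <= 35, this is the LCA
LCA = 21


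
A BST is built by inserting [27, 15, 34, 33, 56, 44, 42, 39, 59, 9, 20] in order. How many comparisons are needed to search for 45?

Search path for 45: 27 -> 34 -> 56 -> 44
Found: False
Comparisons: 4


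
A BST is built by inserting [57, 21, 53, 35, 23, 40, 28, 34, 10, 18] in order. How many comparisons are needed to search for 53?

Search path for 53: 57 -> 21 -> 53
Found: True
Comparisons: 3


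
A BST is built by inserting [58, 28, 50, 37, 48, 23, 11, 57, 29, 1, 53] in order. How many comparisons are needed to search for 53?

Search path for 53: 58 -> 28 -> 50 -> 57 -> 53
Found: True
Comparisons: 5


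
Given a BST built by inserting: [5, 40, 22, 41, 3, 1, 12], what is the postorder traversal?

Tree insertion order: [5, 40, 22, 41, 3, 1, 12]
Tree (level-order array): [5, 3, 40, 1, None, 22, 41, None, None, 12]
Postorder traversal: [1, 3, 12, 22, 41, 40, 5]


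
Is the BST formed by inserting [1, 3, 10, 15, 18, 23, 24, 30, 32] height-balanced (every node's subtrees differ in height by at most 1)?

Tree (level-order array): [1, None, 3, None, 10, None, 15, None, 18, None, 23, None, 24, None, 30, None, 32]
Definition: a tree is height-balanced if, at every node, |h(left) - h(right)| <= 1 (empty subtree has height -1).
Bottom-up per-node check:
  node 32: h_left=-1, h_right=-1, diff=0 [OK], height=0
  node 30: h_left=-1, h_right=0, diff=1 [OK], height=1
  node 24: h_left=-1, h_right=1, diff=2 [FAIL (|-1-1|=2 > 1)], height=2
  node 23: h_left=-1, h_right=2, diff=3 [FAIL (|-1-2|=3 > 1)], height=3
  node 18: h_left=-1, h_right=3, diff=4 [FAIL (|-1-3|=4 > 1)], height=4
  node 15: h_left=-1, h_right=4, diff=5 [FAIL (|-1-4|=5 > 1)], height=5
  node 10: h_left=-1, h_right=5, diff=6 [FAIL (|-1-5|=6 > 1)], height=6
  node 3: h_left=-1, h_right=6, diff=7 [FAIL (|-1-6|=7 > 1)], height=7
  node 1: h_left=-1, h_right=7, diff=8 [FAIL (|-1-7|=8 > 1)], height=8
Node 24 violates the condition: |-1 - 1| = 2 > 1.
Result: Not balanced


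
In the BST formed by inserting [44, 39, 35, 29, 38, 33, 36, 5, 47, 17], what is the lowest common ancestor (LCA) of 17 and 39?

Tree insertion order: [44, 39, 35, 29, 38, 33, 36, 5, 47, 17]
Tree (level-order array): [44, 39, 47, 35, None, None, None, 29, 38, 5, 33, 36, None, None, 17]
In a BST, the LCA of p=17, q=39 is the first node v on the
root-to-leaf path with p <= v <= q (go left if both < v, right if both > v).
Walk from root:
  at 44: both 17 and 39 < 44, go left
  at 39: 17 <= 39 <= 39, this is the LCA
LCA = 39


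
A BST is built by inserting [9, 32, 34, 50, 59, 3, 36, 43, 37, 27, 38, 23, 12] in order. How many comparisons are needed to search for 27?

Search path for 27: 9 -> 32 -> 27
Found: True
Comparisons: 3


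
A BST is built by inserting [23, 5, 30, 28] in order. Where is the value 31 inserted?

Starting tree (level order): [23, 5, 30, None, None, 28]
Insertion path: 23 -> 30
Result: insert 31 as right child of 30
Final tree (level order): [23, 5, 30, None, None, 28, 31]


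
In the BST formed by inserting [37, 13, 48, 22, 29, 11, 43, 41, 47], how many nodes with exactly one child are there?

Tree built from: [37, 13, 48, 22, 29, 11, 43, 41, 47]
Tree (level-order array): [37, 13, 48, 11, 22, 43, None, None, None, None, 29, 41, 47]
Rule: These are nodes with exactly 1 non-null child.
Per-node child counts:
  node 37: 2 child(ren)
  node 13: 2 child(ren)
  node 11: 0 child(ren)
  node 22: 1 child(ren)
  node 29: 0 child(ren)
  node 48: 1 child(ren)
  node 43: 2 child(ren)
  node 41: 0 child(ren)
  node 47: 0 child(ren)
Matching nodes: [22, 48]
Count of nodes with exactly one child: 2


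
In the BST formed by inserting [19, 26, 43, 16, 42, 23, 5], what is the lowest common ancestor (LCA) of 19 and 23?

Tree insertion order: [19, 26, 43, 16, 42, 23, 5]
Tree (level-order array): [19, 16, 26, 5, None, 23, 43, None, None, None, None, 42]
In a BST, the LCA of p=19, q=23 is the first node v on the
root-to-leaf path with p <= v <= q (go left if both < v, right if both > v).
Walk from root:
  at 19: 19 <= 19 <= 23, this is the LCA
LCA = 19


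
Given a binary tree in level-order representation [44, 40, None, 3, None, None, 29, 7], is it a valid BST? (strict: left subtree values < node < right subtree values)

Level-order array: [44, 40, None, 3, None, None, 29, 7]
Validate using subtree bounds (lo, hi): at each node, require lo < value < hi,
then recurse left with hi=value and right with lo=value.
Preorder trace (stopping at first violation):
  at node 44 with bounds (-inf, +inf): OK
  at node 40 with bounds (-inf, 44): OK
  at node 3 with bounds (-inf, 40): OK
  at node 29 with bounds (3, 40): OK
  at node 7 with bounds (3, 29): OK
No violation found at any node.
Result: Valid BST


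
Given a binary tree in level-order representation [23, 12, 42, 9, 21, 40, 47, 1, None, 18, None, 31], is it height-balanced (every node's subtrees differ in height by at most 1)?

Tree (level-order array): [23, 12, 42, 9, 21, 40, 47, 1, None, 18, None, 31]
Definition: a tree is height-balanced if, at every node, |h(left) - h(right)| <= 1 (empty subtree has height -1).
Bottom-up per-node check:
  node 1: h_left=-1, h_right=-1, diff=0 [OK], height=0
  node 9: h_left=0, h_right=-1, diff=1 [OK], height=1
  node 18: h_left=-1, h_right=-1, diff=0 [OK], height=0
  node 21: h_left=0, h_right=-1, diff=1 [OK], height=1
  node 12: h_left=1, h_right=1, diff=0 [OK], height=2
  node 31: h_left=-1, h_right=-1, diff=0 [OK], height=0
  node 40: h_left=0, h_right=-1, diff=1 [OK], height=1
  node 47: h_left=-1, h_right=-1, diff=0 [OK], height=0
  node 42: h_left=1, h_right=0, diff=1 [OK], height=2
  node 23: h_left=2, h_right=2, diff=0 [OK], height=3
All nodes satisfy the balance condition.
Result: Balanced


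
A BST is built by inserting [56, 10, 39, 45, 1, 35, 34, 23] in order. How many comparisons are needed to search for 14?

Search path for 14: 56 -> 10 -> 39 -> 35 -> 34 -> 23
Found: False
Comparisons: 6


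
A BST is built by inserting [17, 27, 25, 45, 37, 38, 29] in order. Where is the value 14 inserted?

Starting tree (level order): [17, None, 27, 25, 45, None, None, 37, None, 29, 38]
Insertion path: 17
Result: insert 14 as left child of 17
Final tree (level order): [17, 14, 27, None, None, 25, 45, None, None, 37, None, 29, 38]


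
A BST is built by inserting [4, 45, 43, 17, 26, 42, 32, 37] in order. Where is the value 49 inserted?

Starting tree (level order): [4, None, 45, 43, None, 17, None, None, 26, None, 42, 32, None, None, 37]
Insertion path: 4 -> 45
Result: insert 49 as right child of 45
Final tree (level order): [4, None, 45, 43, 49, 17, None, None, None, None, 26, None, 42, 32, None, None, 37]


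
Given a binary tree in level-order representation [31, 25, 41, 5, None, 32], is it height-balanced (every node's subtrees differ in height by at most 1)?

Tree (level-order array): [31, 25, 41, 5, None, 32]
Definition: a tree is height-balanced if, at every node, |h(left) - h(right)| <= 1 (empty subtree has height -1).
Bottom-up per-node check:
  node 5: h_left=-1, h_right=-1, diff=0 [OK], height=0
  node 25: h_left=0, h_right=-1, diff=1 [OK], height=1
  node 32: h_left=-1, h_right=-1, diff=0 [OK], height=0
  node 41: h_left=0, h_right=-1, diff=1 [OK], height=1
  node 31: h_left=1, h_right=1, diff=0 [OK], height=2
All nodes satisfy the balance condition.
Result: Balanced


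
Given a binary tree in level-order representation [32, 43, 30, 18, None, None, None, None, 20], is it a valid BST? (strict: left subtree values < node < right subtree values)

Level-order array: [32, 43, 30, 18, None, None, None, None, 20]
Validate using subtree bounds (lo, hi): at each node, require lo < value < hi,
then recurse left with hi=value and right with lo=value.
Preorder trace (stopping at first violation):
  at node 32 with bounds (-inf, +inf): OK
  at node 43 with bounds (-inf, 32): VIOLATION
Node 43 violates its bound: not (-inf < 43 < 32).
Result: Not a valid BST


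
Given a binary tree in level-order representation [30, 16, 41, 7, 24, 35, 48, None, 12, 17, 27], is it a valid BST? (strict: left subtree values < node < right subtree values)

Level-order array: [30, 16, 41, 7, 24, 35, 48, None, 12, 17, 27]
Validate using subtree bounds (lo, hi): at each node, require lo < value < hi,
then recurse left with hi=value and right with lo=value.
Preorder trace (stopping at first violation):
  at node 30 with bounds (-inf, +inf): OK
  at node 16 with bounds (-inf, 30): OK
  at node 7 with bounds (-inf, 16): OK
  at node 12 with bounds (7, 16): OK
  at node 24 with bounds (16, 30): OK
  at node 17 with bounds (16, 24): OK
  at node 27 with bounds (24, 30): OK
  at node 41 with bounds (30, +inf): OK
  at node 35 with bounds (30, 41): OK
  at node 48 with bounds (41, +inf): OK
No violation found at any node.
Result: Valid BST


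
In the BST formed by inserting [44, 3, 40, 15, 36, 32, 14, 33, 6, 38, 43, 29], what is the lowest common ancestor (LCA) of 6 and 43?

Tree insertion order: [44, 3, 40, 15, 36, 32, 14, 33, 6, 38, 43, 29]
Tree (level-order array): [44, 3, None, None, 40, 15, 43, 14, 36, None, None, 6, None, 32, 38, None, None, 29, 33]
In a BST, the LCA of p=6, q=43 is the first node v on the
root-to-leaf path with p <= v <= q (go left if both < v, right if both > v).
Walk from root:
  at 44: both 6 and 43 < 44, go left
  at 3: both 6 and 43 > 3, go right
  at 40: 6 <= 40 <= 43, this is the LCA
LCA = 40


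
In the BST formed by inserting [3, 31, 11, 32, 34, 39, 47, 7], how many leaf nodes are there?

Tree built from: [3, 31, 11, 32, 34, 39, 47, 7]
Tree (level-order array): [3, None, 31, 11, 32, 7, None, None, 34, None, None, None, 39, None, 47]
Rule: A leaf has 0 children.
Per-node child counts:
  node 3: 1 child(ren)
  node 31: 2 child(ren)
  node 11: 1 child(ren)
  node 7: 0 child(ren)
  node 32: 1 child(ren)
  node 34: 1 child(ren)
  node 39: 1 child(ren)
  node 47: 0 child(ren)
Matching nodes: [7, 47]
Count of leaf nodes: 2


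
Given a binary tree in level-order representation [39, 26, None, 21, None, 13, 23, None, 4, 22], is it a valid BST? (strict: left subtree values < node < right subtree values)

Level-order array: [39, 26, None, 21, None, 13, 23, None, 4, 22]
Validate using subtree bounds (lo, hi): at each node, require lo < value < hi,
then recurse left with hi=value and right with lo=value.
Preorder trace (stopping at first violation):
  at node 39 with bounds (-inf, +inf): OK
  at node 26 with bounds (-inf, 39): OK
  at node 21 with bounds (-inf, 26): OK
  at node 13 with bounds (-inf, 21): OK
  at node 4 with bounds (13, 21): VIOLATION
Node 4 violates its bound: not (13 < 4 < 21).
Result: Not a valid BST


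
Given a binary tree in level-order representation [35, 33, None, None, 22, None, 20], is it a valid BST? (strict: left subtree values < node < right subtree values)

Level-order array: [35, 33, None, None, 22, None, 20]
Validate using subtree bounds (lo, hi): at each node, require lo < value < hi,
then recurse left with hi=value and right with lo=value.
Preorder trace (stopping at first violation):
  at node 35 with bounds (-inf, +inf): OK
  at node 33 with bounds (-inf, 35): OK
  at node 22 with bounds (33, 35): VIOLATION
Node 22 violates its bound: not (33 < 22 < 35).
Result: Not a valid BST


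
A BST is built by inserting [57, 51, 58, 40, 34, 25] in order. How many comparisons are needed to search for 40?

Search path for 40: 57 -> 51 -> 40
Found: True
Comparisons: 3


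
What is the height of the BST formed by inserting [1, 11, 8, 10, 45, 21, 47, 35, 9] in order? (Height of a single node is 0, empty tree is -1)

Insertion order: [1, 11, 8, 10, 45, 21, 47, 35, 9]
Tree (level-order array): [1, None, 11, 8, 45, None, 10, 21, 47, 9, None, None, 35]
Compute height bottom-up (empty subtree = -1):
  height(9) = 1 + max(-1, -1) = 0
  height(10) = 1 + max(0, -1) = 1
  height(8) = 1 + max(-1, 1) = 2
  height(35) = 1 + max(-1, -1) = 0
  height(21) = 1 + max(-1, 0) = 1
  height(47) = 1 + max(-1, -1) = 0
  height(45) = 1 + max(1, 0) = 2
  height(11) = 1 + max(2, 2) = 3
  height(1) = 1 + max(-1, 3) = 4
Height = 4


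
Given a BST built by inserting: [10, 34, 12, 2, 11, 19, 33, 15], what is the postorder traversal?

Tree insertion order: [10, 34, 12, 2, 11, 19, 33, 15]
Tree (level-order array): [10, 2, 34, None, None, 12, None, 11, 19, None, None, 15, 33]
Postorder traversal: [2, 11, 15, 33, 19, 12, 34, 10]


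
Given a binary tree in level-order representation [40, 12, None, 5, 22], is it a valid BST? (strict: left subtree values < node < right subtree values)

Level-order array: [40, 12, None, 5, 22]
Validate using subtree bounds (lo, hi): at each node, require lo < value < hi,
then recurse left with hi=value and right with lo=value.
Preorder trace (stopping at first violation):
  at node 40 with bounds (-inf, +inf): OK
  at node 12 with bounds (-inf, 40): OK
  at node 5 with bounds (-inf, 12): OK
  at node 22 with bounds (12, 40): OK
No violation found at any node.
Result: Valid BST


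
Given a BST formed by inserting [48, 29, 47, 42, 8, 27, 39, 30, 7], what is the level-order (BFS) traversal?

Tree insertion order: [48, 29, 47, 42, 8, 27, 39, 30, 7]
Tree (level-order array): [48, 29, None, 8, 47, 7, 27, 42, None, None, None, None, None, 39, None, 30]
BFS from the root, enqueuing left then right child of each popped node:
  queue [48] -> pop 48, enqueue [29], visited so far: [48]
  queue [29] -> pop 29, enqueue [8, 47], visited so far: [48, 29]
  queue [8, 47] -> pop 8, enqueue [7, 27], visited so far: [48, 29, 8]
  queue [47, 7, 27] -> pop 47, enqueue [42], visited so far: [48, 29, 8, 47]
  queue [7, 27, 42] -> pop 7, enqueue [none], visited so far: [48, 29, 8, 47, 7]
  queue [27, 42] -> pop 27, enqueue [none], visited so far: [48, 29, 8, 47, 7, 27]
  queue [42] -> pop 42, enqueue [39], visited so far: [48, 29, 8, 47, 7, 27, 42]
  queue [39] -> pop 39, enqueue [30], visited so far: [48, 29, 8, 47, 7, 27, 42, 39]
  queue [30] -> pop 30, enqueue [none], visited so far: [48, 29, 8, 47, 7, 27, 42, 39, 30]
Result: [48, 29, 8, 47, 7, 27, 42, 39, 30]


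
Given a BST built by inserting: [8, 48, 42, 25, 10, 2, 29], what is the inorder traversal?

Tree insertion order: [8, 48, 42, 25, 10, 2, 29]
Tree (level-order array): [8, 2, 48, None, None, 42, None, 25, None, 10, 29]
Inorder traversal: [2, 8, 10, 25, 29, 42, 48]


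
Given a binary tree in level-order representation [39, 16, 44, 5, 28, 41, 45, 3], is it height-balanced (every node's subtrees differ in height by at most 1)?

Tree (level-order array): [39, 16, 44, 5, 28, 41, 45, 3]
Definition: a tree is height-balanced if, at every node, |h(left) - h(right)| <= 1 (empty subtree has height -1).
Bottom-up per-node check:
  node 3: h_left=-1, h_right=-1, diff=0 [OK], height=0
  node 5: h_left=0, h_right=-1, diff=1 [OK], height=1
  node 28: h_left=-1, h_right=-1, diff=0 [OK], height=0
  node 16: h_left=1, h_right=0, diff=1 [OK], height=2
  node 41: h_left=-1, h_right=-1, diff=0 [OK], height=0
  node 45: h_left=-1, h_right=-1, diff=0 [OK], height=0
  node 44: h_left=0, h_right=0, diff=0 [OK], height=1
  node 39: h_left=2, h_right=1, diff=1 [OK], height=3
All nodes satisfy the balance condition.
Result: Balanced


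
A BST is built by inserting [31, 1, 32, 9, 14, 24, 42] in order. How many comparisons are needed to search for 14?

Search path for 14: 31 -> 1 -> 9 -> 14
Found: True
Comparisons: 4


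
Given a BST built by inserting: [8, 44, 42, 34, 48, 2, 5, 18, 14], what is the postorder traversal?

Tree insertion order: [8, 44, 42, 34, 48, 2, 5, 18, 14]
Tree (level-order array): [8, 2, 44, None, 5, 42, 48, None, None, 34, None, None, None, 18, None, 14]
Postorder traversal: [5, 2, 14, 18, 34, 42, 48, 44, 8]


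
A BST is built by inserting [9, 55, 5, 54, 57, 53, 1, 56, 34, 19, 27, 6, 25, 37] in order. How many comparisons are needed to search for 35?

Search path for 35: 9 -> 55 -> 54 -> 53 -> 34 -> 37
Found: False
Comparisons: 6


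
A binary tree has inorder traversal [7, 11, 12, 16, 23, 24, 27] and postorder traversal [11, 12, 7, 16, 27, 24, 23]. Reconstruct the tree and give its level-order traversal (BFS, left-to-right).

Inorder:   [7, 11, 12, 16, 23, 24, 27]
Postorder: [11, 12, 7, 16, 27, 24, 23]
Algorithm: postorder visits root last, so walk postorder right-to-left;
each value is the root of the current inorder slice — split it at that
value, recurse on the right subtree first, then the left.
Recursive splits:
  root=23; inorder splits into left=[7, 11, 12, 16], right=[24, 27]
  root=24; inorder splits into left=[], right=[27]
  root=27; inorder splits into left=[], right=[]
  root=16; inorder splits into left=[7, 11, 12], right=[]
  root=7; inorder splits into left=[], right=[11, 12]
  root=12; inorder splits into left=[11], right=[]
  root=11; inorder splits into left=[], right=[]
Reconstructed level-order: [23, 16, 24, 7, 27, 12, 11]


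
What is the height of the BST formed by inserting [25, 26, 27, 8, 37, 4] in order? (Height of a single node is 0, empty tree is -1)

Insertion order: [25, 26, 27, 8, 37, 4]
Tree (level-order array): [25, 8, 26, 4, None, None, 27, None, None, None, 37]
Compute height bottom-up (empty subtree = -1):
  height(4) = 1 + max(-1, -1) = 0
  height(8) = 1 + max(0, -1) = 1
  height(37) = 1 + max(-1, -1) = 0
  height(27) = 1 + max(-1, 0) = 1
  height(26) = 1 + max(-1, 1) = 2
  height(25) = 1 + max(1, 2) = 3
Height = 3


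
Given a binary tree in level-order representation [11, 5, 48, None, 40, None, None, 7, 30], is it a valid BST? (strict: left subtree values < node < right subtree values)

Level-order array: [11, 5, 48, None, 40, None, None, 7, 30]
Validate using subtree bounds (lo, hi): at each node, require lo < value < hi,
then recurse left with hi=value and right with lo=value.
Preorder trace (stopping at first violation):
  at node 11 with bounds (-inf, +inf): OK
  at node 5 with bounds (-inf, 11): OK
  at node 40 with bounds (5, 11): VIOLATION
Node 40 violates its bound: not (5 < 40 < 11).
Result: Not a valid BST


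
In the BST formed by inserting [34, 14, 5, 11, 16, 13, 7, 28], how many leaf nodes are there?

Tree built from: [34, 14, 5, 11, 16, 13, 7, 28]
Tree (level-order array): [34, 14, None, 5, 16, None, 11, None, 28, 7, 13]
Rule: A leaf has 0 children.
Per-node child counts:
  node 34: 1 child(ren)
  node 14: 2 child(ren)
  node 5: 1 child(ren)
  node 11: 2 child(ren)
  node 7: 0 child(ren)
  node 13: 0 child(ren)
  node 16: 1 child(ren)
  node 28: 0 child(ren)
Matching nodes: [7, 13, 28]
Count of leaf nodes: 3


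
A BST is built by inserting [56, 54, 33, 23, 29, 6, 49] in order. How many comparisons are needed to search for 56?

Search path for 56: 56
Found: True
Comparisons: 1


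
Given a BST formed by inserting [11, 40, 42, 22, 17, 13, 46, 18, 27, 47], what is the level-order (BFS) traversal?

Tree insertion order: [11, 40, 42, 22, 17, 13, 46, 18, 27, 47]
Tree (level-order array): [11, None, 40, 22, 42, 17, 27, None, 46, 13, 18, None, None, None, 47]
BFS from the root, enqueuing left then right child of each popped node:
  queue [11] -> pop 11, enqueue [40], visited so far: [11]
  queue [40] -> pop 40, enqueue [22, 42], visited so far: [11, 40]
  queue [22, 42] -> pop 22, enqueue [17, 27], visited so far: [11, 40, 22]
  queue [42, 17, 27] -> pop 42, enqueue [46], visited so far: [11, 40, 22, 42]
  queue [17, 27, 46] -> pop 17, enqueue [13, 18], visited so far: [11, 40, 22, 42, 17]
  queue [27, 46, 13, 18] -> pop 27, enqueue [none], visited so far: [11, 40, 22, 42, 17, 27]
  queue [46, 13, 18] -> pop 46, enqueue [47], visited so far: [11, 40, 22, 42, 17, 27, 46]
  queue [13, 18, 47] -> pop 13, enqueue [none], visited so far: [11, 40, 22, 42, 17, 27, 46, 13]
  queue [18, 47] -> pop 18, enqueue [none], visited so far: [11, 40, 22, 42, 17, 27, 46, 13, 18]
  queue [47] -> pop 47, enqueue [none], visited so far: [11, 40, 22, 42, 17, 27, 46, 13, 18, 47]
Result: [11, 40, 22, 42, 17, 27, 46, 13, 18, 47]


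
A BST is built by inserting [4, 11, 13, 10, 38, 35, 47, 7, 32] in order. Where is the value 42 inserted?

Starting tree (level order): [4, None, 11, 10, 13, 7, None, None, 38, None, None, 35, 47, 32]
Insertion path: 4 -> 11 -> 13 -> 38 -> 47
Result: insert 42 as left child of 47
Final tree (level order): [4, None, 11, 10, 13, 7, None, None, 38, None, None, 35, 47, 32, None, 42]


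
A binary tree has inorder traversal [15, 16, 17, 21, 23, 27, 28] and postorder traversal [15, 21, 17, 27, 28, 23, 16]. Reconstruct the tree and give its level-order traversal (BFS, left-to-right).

Inorder:   [15, 16, 17, 21, 23, 27, 28]
Postorder: [15, 21, 17, 27, 28, 23, 16]
Algorithm: postorder visits root last, so walk postorder right-to-left;
each value is the root of the current inorder slice — split it at that
value, recurse on the right subtree first, then the left.
Recursive splits:
  root=16; inorder splits into left=[15], right=[17, 21, 23, 27, 28]
  root=23; inorder splits into left=[17, 21], right=[27, 28]
  root=28; inorder splits into left=[27], right=[]
  root=27; inorder splits into left=[], right=[]
  root=17; inorder splits into left=[], right=[21]
  root=21; inorder splits into left=[], right=[]
  root=15; inorder splits into left=[], right=[]
Reconstructed level-order: [16, 15, 23, 17, 28, 21, 27]


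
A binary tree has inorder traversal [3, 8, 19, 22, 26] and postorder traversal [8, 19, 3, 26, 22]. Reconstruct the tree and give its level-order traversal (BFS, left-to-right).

Inorder:   [3, 8, 19, 22, 26]
Postorder: [8, 19, 3, 26, 22]
Algorithm: postorder visits root last, so walk postorder right-to-left;
each value is the root of the current inorder slice — split it at that
value, recurse on the right subtree first, then the left.
Recursive splits:
  root=22; inorder splits into left=[3, 8, 19], right=[26]
  root=26; inorder splits into left=[], right=[]
  root=3; inorder splits into left=[], right=[8, 19]
  root=19; inorder splits into left=[8], right=[]
  root=8; inorder splits into left=[], right=[]
Reconstructed level-order: [22, 3, 26, 19, 8]


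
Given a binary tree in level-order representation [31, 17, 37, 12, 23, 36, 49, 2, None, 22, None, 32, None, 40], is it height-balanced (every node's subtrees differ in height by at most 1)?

Tree (level-order array): [31, 17, 37, 12, 23, 36, 49, 2, None, 22, None, 32, None, 40]
Definition: a tree is height-balanced if, at every node, |h(left) - h(right)| <= 1 (empty subtree has height -1).
Bottom-up per-node check:
  node 2: h_left=-1, h_right=-1, diff=0 [OK], height=0
  node 12: h_left=0, h_right=-1, diff=1 [OK], height=1
  node 22: h_left=-1, h_right=-1, diff=0 [OK], height=0
  node 23: h_left=0, h_right=-1, diff=1 [OK], height=1
  node 17: h_left=1, h_right=1, diff=0 [OK], height=2
  node 32: h_left=-1, h_right=-1, diff=0 [OK], height=0
  node 36: h_left=0, h_right=-1, diff=1 [OK], height=1
  node 40: h_left=-1, h_right=-1, diff=0 [OK], height=0
  node 49: h_left=0, h_right=-1, diff=1 [OK], height=1
  node 37: h_left=1, h_right=1, diff=0 [OK], height=2
  node 31: h_left=2, h_right=2, diff=0 [OK], height=3
All nodes satisfy the balance condition.
Result: Balanced


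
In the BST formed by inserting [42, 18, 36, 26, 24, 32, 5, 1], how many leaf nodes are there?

Tree built from: [42, 18, 36, 26, 24, 32, 5, 1]
Tree (level-order array): [42, 18, None, 5, 36, 1, None, 26, None, None, None, 24, 32]
Rule: A leaf has 0 children.
Per-node child counts:
  node 42: 1 child(ren)
  node 18: 2 child(ren)
  node 5: 1 child(ren)
  node 1: 0 child(ren)
  node 36: 1 child(ren)
  node 26: 2 child(ren)
  node 24: 0 child(ren)
  node 32: 0 child(ren)
Matching nodes: [1, 24, 32]
Count of leaf nodes: 3


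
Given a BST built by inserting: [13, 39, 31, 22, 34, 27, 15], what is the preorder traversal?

Tree insertion order: [13, 39, 31, 22, 34, 27, 15]
Tree (level-order array): [13, None, 39, 31, None, 22, 34, 15, 27]
Preorder traversal: [13, 39, 31, 22, 15, 27, 34]


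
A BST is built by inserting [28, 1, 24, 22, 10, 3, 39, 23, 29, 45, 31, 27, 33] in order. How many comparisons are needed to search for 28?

Search path for 28: 28
Found: True
Comparisons: 1


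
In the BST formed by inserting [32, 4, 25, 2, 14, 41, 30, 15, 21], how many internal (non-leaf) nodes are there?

Tree built from: [32, 4, 25, 2, 14, 41, 30, 15, 21]
Tree (level-order array): [32, 4, 41, 2, 25, None, None, None, None, 14, 30, None, 15, None, None, None, 21]
Rule: An internal node has at least one child.
Per-node child counts:
  node 32: 2 child(ren)
  node 4: 2 child(ren)
  node 2: 0 child(ren)
  node 25: 2 child(ren)
  node 14: 1 child(ren)
  node 15: 1 child(ren)
  node 21: 0 child(ren)
  node 30: 0 child(ren)
  node 41: 0 child(ren)
Matching nodes: [32, 4, 25, 14, 15]
Count of internal (non-leaf) nodes: 5


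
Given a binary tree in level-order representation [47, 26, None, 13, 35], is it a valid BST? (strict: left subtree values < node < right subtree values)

Level-order array: [47, 26, None, 13, 35]
Validate using subtree bounds (lo, hi): at each node, require lo < value < hi,
then recurse left with hi=value and right with lo=value.
Preorder trace (stopping at first violation):
  at node 47 with bounds (-inf, +inf): OK
  at node 26 with bounds (-inf, 47): OK
  at node 13 with bounds (-inf, 26): OK
  at node 35 with bounds (26, 47): OK
No violation found at any node.
Result: Valid BST


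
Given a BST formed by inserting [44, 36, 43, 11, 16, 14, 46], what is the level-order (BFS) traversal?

Tree insertion order: [44, 36, 43, 11, 16, 14, 46]
Tree (level-order array): [44, 36, 46, 11, 43, None, None, None, 16, None, None, 14]
BFS from the root, enqueuing left then right child of each popped node:
  queue [44] -> pop 44, enqueue [36, 46], visited so far: [44]
  queue [36, 46] -> pop 36, enqueue [11, 43], visited so far: [44, 36]
  queue [46, 11, 43] -> pop 46, enqueue [none], visited so far: [44, 36, 46]
  queue [11, 43] -> pop 11, enqueue [16], visited so far: [44, 36, 46, 11]
  queue [43, 16] -> pop 43, enqueue [none], visited so far: [44, 36, 46, 11, 43]
  queue [16] -> pop 16, enqueue [14], visited so far: [44, 36, 46, 11, 43, 16]
  queue [14] -> pop 14, enqueue [none], visited so far: [44, 36, 46, 11, 43, 16, 14]
Result: [44, 36, 46, 11, 43, 16, 14]


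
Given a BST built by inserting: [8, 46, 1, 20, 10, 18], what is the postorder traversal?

Tree insertion order: [8, 46, 1, 20, 10, 18]
Tree (level-order array): [8, 1, 46, None, None, 20, None, 10, None, None, 18]
Postorder traversal: [1, 18, 10, 20, 46, 8]


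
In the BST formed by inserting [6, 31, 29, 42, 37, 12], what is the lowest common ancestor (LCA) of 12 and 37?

Tree insertion order: [6, 31, 29, 42, 37, 12]
Tree (level-order array): [6, None, 31, 29, 42, 12, None, 37]
In a BST, the LCA of p=12, q=37 is the first node v on the
root-to-leaf path with p <= v <= q (go left if both < v, right if both > v).
Walk from root:
  at 6: both 12 and 37 > 6, go right
  at 31: 12 <= 31 <= 37, this is the LCA
LCA = 31


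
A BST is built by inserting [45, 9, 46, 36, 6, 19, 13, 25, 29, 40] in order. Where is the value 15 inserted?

Starting tree (level order): [45, 9, 46, 6, 36, None, None, None, None, 19, 40, 13, 25, None, None, None, None, None, 29]
Insertion path: 45 -> 9 -> 36 -> 19 -> 13
Result: insert 15 as right child of 13
Final tree (level order): [45, 9, 46, 6, 36, None, None, None, None, 19, 40, 13, 25, None, None, None, 15, None, 29]


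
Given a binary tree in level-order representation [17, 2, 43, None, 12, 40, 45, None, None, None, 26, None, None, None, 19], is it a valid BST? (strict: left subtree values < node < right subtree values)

Level-order array: [17, 2, 43, None, 12, 40, 45, None, None, None, 26, None, None, None, 19]
Validate using subtree bounds (lo, hi): at each node, require lo < value < hi,
then recurse left with hi=value and right with lo=value.
Preorder trace (stopping at first violation):
  at node 17 with bounds (-inf, +inf): OK
  at node 2 with bounds (-inf, 17): OK
  at node 12 with bounds (2, 17): OK
  at node 43 with bounds (17, +inf): OK
  at node 40 with bounds (17, 43): OK
  at node 26 with bounds (40, 43): VIOLATION
Node 26 violates its bound: not (40 < 26 < 43).
Result: Not a valid BST


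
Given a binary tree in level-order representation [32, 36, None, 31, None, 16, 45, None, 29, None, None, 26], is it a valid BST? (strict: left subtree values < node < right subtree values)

Level-order array: [32, 36, None, 31, None, 16, 45, None, 29, None, None, 26]
Validate using subtree bounds (lo, hi): at each node, require lo < value < hi,
then recurse left with hi=value and right with lo=value.
Preorder trace (stopping at first violation):
  at node 32 with bounds (-inf, +inf): OK
  at node 36 with bounds (-inf, 32): VIOLATION
Node 36 violates its bound: not (-inf < 36 < 32).
Result: Not a valid BST


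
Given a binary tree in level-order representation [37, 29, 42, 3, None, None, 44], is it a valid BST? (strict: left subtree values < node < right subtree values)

Level-order array: [37, 29, 42, 3, None, None, 44]
Validate using subtree bounds (lo, hi): at each node, require lo < value < hi,
then recurse left with hi=value and right with lo=value.
Preorder trace (stopping at first violation):
  at node 37 with bounds (-inf, +inf): OK
  at node 29 with bounds (-inf, 37): OK
  at node 3 with bounds (-inf, 29): OK
  at node 42 with bounds (37, +inf): OK
  at node 44 with bounds (42, +inf): OK
No violation found at any node.
Result: Valid BST


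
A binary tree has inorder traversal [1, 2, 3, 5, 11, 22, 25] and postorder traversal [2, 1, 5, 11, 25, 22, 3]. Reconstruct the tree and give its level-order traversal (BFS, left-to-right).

Inorder:   [1, 2, 3, 5, 11, 22, 25]
Postorder: [2, 1, 5, 11, 25, 22, 3]
Algorithm: postorder visits root last, so walk postorder right-to-left;
each value is the root of the current inorder slice — split it at that
value, recurse on the right subtree first, then the left.
Recursive splits:
  root=3; inorder splits into left=[1, 2], right=[5, 11, 22, 25]
  root=22; inorder splits into left=[5, 11], right=[25]
  root=25; inorder splits into left=[], right=[]
  root=11; inorder splits into left=[5], right=[]
  root=5; inorder splits into left=[], right=[]
  root=1; inorder splits into left=[], right=[2]
  root=2; inorder splits into left=[], right=[]
Reconstructed level-order: [3, 1, 22, 2, 11, 25, 5]


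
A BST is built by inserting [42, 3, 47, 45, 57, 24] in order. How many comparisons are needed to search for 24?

Search path for 24: 42 -> 3 -> 24
Found: True
Comparisons: 3


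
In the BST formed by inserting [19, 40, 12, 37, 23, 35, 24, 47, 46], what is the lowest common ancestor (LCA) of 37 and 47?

Tree insertion order: [19, 40, 12, 37, 23, 35, 24, 47, 46]
Tree (level-order array): [19, 12, 40, None, None, 37, 47, 23, None, 46, None, None, 35, None, None, 24]
In a BST, the LCA of p=37, q=47 is the first node v on the
root-to-leaf path with p <= v <= q (go left if both < v, right if both > v).
Walk from root:
  at 19: both 37 and 47 > 19, go right
  at 40: 37 <= 40 <= 47, this is the LCA
LCA = 40


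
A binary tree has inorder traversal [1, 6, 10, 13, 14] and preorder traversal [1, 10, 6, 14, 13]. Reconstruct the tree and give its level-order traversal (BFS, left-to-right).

Inorder:  [1, 6, 10, 13, 14]
Preorder: [1, 10, 6, 14, 13]
Algorithm: preorder visits root first, so consume preorder in order;
for each root, split the current inorder slice at that value into
left-subtree inorder and right-subtree inorder, then recurse.
Recursive splits:
  root=1; inorder splits into left=[], right=[6, 10, 13, 14]
  root=10; inorder splits into left=[6], right=[13, 14]
  root=6; inorder splits into left=[], right=[]
  root=14; inorder splits into left=[13], right=[]
  root=13; inorder splits into left=[], right=[]
Reconstructed level-order: [1, 10, 6, 14, 13]


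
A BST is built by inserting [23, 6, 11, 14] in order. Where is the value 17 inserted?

Starting tree (level order): [23, 6, None, None, 11, None, 14]
Insertion path: 23 -> 6 -> 11 -> 14
Result: insert 17 as right child of 14
Final tree (level order): [23, 6, None, None, 11, None, 14, None, 17]


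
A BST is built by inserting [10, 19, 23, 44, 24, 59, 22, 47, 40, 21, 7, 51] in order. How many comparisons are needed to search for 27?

Search path for 27: 10 -> 19 -> 23 -> 44 -> 24 -> 40
Found: False
Comparisons: 6


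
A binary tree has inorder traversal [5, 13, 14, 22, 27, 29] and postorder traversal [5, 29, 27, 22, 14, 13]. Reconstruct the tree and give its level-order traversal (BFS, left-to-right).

Inorder:   [5, 13, 14, 22, 27, 29]
Postorder: [5, 29, 27, 22, 14, 13]
Algorithm: postorder visits root last, so walk postorder right-to-left;
each value is the root of the current inorder slice — split it at that
value, recurse on the right subtree first, then the left.
Recursive splits:
  root=13; inorder splits into left=[5], right=[14, 22, 27, 29]
  root=14; inorder splits into left=[], right=[22, 27, 29]
  root=22; inorder splits into left=[], right=[27, 29]
  root=27; inorder splits into left=[], right=[29]
  root=29; inorder splits into left=[], right=[]
  root=5; inorder splits into left=[], right=[]
Reconstructed level-order: [13, 5, 14, 22, 27, 29]
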